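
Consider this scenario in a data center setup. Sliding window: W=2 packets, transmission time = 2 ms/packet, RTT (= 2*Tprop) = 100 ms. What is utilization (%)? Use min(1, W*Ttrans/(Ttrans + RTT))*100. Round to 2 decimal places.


Given: W = 2, Ttrans = 2 ms, RTT = 100 ms (= 2 * Tprop, Tprop = 50 ms)
Cycle time = Ttrans + RTT = 2 + 100 = 102 ms (first packet sent until its ACK returns)
W * Ttrans = 2 * 2 = 4 ms of sending per cycle
W * Ttrans / (Ttrans + RTT) = 4 / 102 = 0.039216
U = min(1, 0.039216) = 0.039216
U% = 3.92%

3.92


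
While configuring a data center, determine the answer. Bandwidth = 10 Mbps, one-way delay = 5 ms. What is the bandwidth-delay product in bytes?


Given: bandwidth = 10 Mbps, delay = 5 ms
BDP in bits = 10 * 10^6 * 5 / 1000
BDP in bits = 50000
BDP in bytes = 50000 / 8 = 6250

6250


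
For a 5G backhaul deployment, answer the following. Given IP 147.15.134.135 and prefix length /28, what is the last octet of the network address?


Given: IP = 147.15.134.135, prefix = /28
Subnet mask = 255.255.255.240
Last octet of IP: 135
Last octet of mask: 240
Network last octet = 135 AND 240 = 128

128


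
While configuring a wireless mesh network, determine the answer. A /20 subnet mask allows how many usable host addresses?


Given: subnet mask /20
Host bits = 32 - 20 = 12
Total addresses = 2^12 = 4096
Usable hosts = 4096 - 2 (network + broadcast) = 4094

4094


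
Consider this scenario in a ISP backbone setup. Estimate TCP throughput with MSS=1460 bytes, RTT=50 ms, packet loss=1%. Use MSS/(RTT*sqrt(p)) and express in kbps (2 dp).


Given: MSS = 1460 bytes, RTT = 50 ms, loss = 1%
RTT in seconds = 50 / 1000 = 0.05
Loss rate = 1% = 0.01
sqrt(loss) = sqrt(0.01) = 0.1
Throughput (bytes/s) = 1460 / (0.05 * 0.1) = 292000.0000
Throughput (kbps) = 292000.0000 * 8 / 1000 = 2336.000000 -> 2336.00 kbps (2 dp)

2336.00


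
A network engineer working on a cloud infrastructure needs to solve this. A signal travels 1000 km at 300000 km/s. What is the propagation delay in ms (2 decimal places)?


Given: distance = 1000 km, speed = 300000 km/s
Delay = distance / speed = 1000 / 300000 seconds
Delay in ms = 1000 * 1000 / 300000
Delay = 3.3333 ms
Rounded to 2 dp = 3.33 ms

3.33


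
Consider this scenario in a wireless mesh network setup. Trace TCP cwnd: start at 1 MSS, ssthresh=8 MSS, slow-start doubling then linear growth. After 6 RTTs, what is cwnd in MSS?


RTT 0: cwnd = 1 MSS (initial)
RTT 1: cwnd = 2 MSS (slow start, doubled)
RTT 2: cwnd = 4 MSS (slow start, doubled)
RTT 3: cwnd = 8 MSS (slow start, doubled)
RTT 4: cwnd = 9 MSS (congestion avoidance, +1)
RTT 5: cwnd = 10 MSS (congestion avoidance, +1)
RTT 6: cwnd = 11 MSS (congestion avoidance, +1)

11


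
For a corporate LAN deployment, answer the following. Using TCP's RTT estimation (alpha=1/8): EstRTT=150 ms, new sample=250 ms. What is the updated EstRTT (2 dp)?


Given: EstRTT = 150 ms, SampleRTT = 250 ms, alpha = 1/8
New EstRTT = (1 - alpha) * EstRTT + alpha * SampleRTT
(7/8) * 150 = 131.25
(1/8) * 250 = 31.25
New EstRTT = 131.25 + 31.25 = 162.5 ms -> 162.50 ms (2 dp)

162.50


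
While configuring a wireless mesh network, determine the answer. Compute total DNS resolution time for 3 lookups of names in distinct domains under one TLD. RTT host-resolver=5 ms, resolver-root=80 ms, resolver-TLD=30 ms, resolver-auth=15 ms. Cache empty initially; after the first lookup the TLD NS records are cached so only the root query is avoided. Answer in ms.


Lookup 1 (cold cache): local + root + TLD + auth = 5 + 80 + 30 + 15 = 130 ms
Lookups 2..3 (TLD NS cached -> skip root; new domain -> still ask TLD and auth): local + TLD + auth = 5 + 30 + 15 = 50 ms each
Remaining 2 lookups: 2 * 50 = 100 ms
Total = 130 + 100 = 230 ms

230


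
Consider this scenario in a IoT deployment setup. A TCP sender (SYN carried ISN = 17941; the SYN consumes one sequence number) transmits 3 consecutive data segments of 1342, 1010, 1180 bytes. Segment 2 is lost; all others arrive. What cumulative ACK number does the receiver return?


SYN uses sequence number 17941; first data byte = ISN + 1 = 17942.
Segment 1: SEQ = 17942, len = 1342 B, covers [17942, 19283]
Segment 2: SEQ = 19284, len = 1010 B, covers [19284, 20293] [LOST]
Segment 3: SEQ = 20294, len = 1180 B, covers [20294, 21473]
In-order data received: bytes [17942, 19283] (segments 1..1).
Segment 2 missing -> gap begins at byte 19284; later segments buffered out of order.
Cumulative ACK = next expected in-order byte = 17942 + 1342 = 19284

19284


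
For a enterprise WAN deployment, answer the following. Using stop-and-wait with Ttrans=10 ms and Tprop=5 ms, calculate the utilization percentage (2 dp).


Given: Ttrans = 10 ms, Tprop = 5 ms
RTT = 2 * Tprop = 2 * 5 = 10 ms
U = Ttrans / (Ttrans + RTT)
U = 10 / (10 + 10)
U = 10 / 20 = 0.5
U% = 50.00%

50.00


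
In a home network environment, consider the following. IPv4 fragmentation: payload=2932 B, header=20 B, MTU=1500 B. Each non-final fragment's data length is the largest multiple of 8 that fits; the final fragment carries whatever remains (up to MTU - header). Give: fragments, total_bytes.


Max data per non-final fragment = floor((MTU - header)/8)*8 = floor((1500 - 20)/8)*8 = floor(1480/8)*8 = 1480 B
Final fragment needs no 8-byte alignment: it can carry up to MTU - header = 1480 B
Non-final fragments needed = ceil((payload - 1480) / 1480) = ceil(1452/1480) = ceil(0.9811) = 1
Number of fragments = 1 + 1 = 2
Fragment sizes (data): 1 * 1480 B + 1452 B (last, 1452 <= 1480 OK)
Total bytes sent = payload + n_frags * header = 2932 + 2*20 = 2932 + 40 = 2972 B

2, 2972


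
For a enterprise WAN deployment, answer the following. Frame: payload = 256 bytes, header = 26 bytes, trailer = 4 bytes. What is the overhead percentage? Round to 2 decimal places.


Given: payload = 256 B, header = 26 B, trailer = 4 B
Overhead bytes = header + trailer = 26 + 4 = 30
Total frame = payload + overhead = 256 + 30 = 286
Overhead % = 30 / 286 * 100 = 10.4895% -> 10.49% (2 dp)

10.49


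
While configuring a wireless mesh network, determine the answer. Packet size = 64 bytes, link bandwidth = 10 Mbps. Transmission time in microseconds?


Given: packet = 64 bytes, bandwidth = 10 Mbps
Packet in bits = 64 * 8 = 512 bits
Bandwidth = 10 * 10^6 = 10000000 bps
Time = 512 / 10000000 seconds
Time in us = 512 * 10^6 / 10000000 = 51.2

51.2


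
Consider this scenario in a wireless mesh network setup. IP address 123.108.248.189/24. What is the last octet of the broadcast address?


Given: IP = 123.108.248.189, prefix = /24
Host bits = 32 - 24 = 8
Network last octet = 189 AND mask = 0
Host part size = 2^8 - 1 = 255
Broadcast last octet = 0 OR 255 = 255

255


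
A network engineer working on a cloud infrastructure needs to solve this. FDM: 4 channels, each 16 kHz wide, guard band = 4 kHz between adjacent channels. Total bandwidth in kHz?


Given: 4 channels, 16 kHz each, guard = 4 kHz
Channel bandwidth = 4 * 16 = 64 kHz
Guard bands = 3 gaps * 4 kHz = 12 kHz
Total = 64 + 12 = 76 kHz

76


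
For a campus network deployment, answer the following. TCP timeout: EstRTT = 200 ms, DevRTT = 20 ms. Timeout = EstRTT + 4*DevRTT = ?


Given: EstRTT = 200 ms, DevRTT = 20 ms
Timeout = EstRTT + 4 * DevRTT
4 * DevRTT = 4 * 20 = 80
Timeout = 200 + 80 = 280 ms

280


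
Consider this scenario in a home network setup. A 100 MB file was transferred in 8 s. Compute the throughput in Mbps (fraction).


Given: file = 100 MB, time = 8 s
File in Mb = 100 * 8 = 800 Mb
Throughput = 800 / 8 Mbps
Throughput = 100 Mbps

100


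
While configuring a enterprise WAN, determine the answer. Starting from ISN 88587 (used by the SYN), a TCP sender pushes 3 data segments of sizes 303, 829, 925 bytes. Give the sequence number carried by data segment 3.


The SYN occupies sequence number ISN = 88587, so the first data byte is ISN + 1 = 88588.
SEQ of data segment i = (ISN + 1) + sum of payload sizes of segments 1..i-1.
Segment 1: SEQ = 88588, payload = 303 bytes
Segment 2: SEQ = 88891, payload = 829 bytes
Segment 3: SEQ = 89720, payload = 925 bytes
SEQ of segment 3 = 88588 + 303 + 829 = 89720

89720


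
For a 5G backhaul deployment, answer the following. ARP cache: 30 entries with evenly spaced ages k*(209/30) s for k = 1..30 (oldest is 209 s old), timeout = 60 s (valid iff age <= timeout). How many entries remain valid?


Ages are k * 209/30 s for k = 1..30 (spacing = 6.9667 s).
Entry k is valid iff k * 209/30 <= 60 iff k <= 30 * 60 / 209 = 8.6124
n_valid = floor(8.6124) = 8
(n_stale = 30 - 8 = 22)

8


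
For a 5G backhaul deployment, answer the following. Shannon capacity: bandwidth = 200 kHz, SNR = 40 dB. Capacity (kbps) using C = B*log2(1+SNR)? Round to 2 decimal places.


Given: B = 200 kHz, SNR = 40 dB
SNR linear = 10^(40/10) = 10000
1 + SNR = 10001
log2(10001) = 13.2878566418
C = 200 * 1000 * 13.2878566418 = 2657571.3284 bps
C = 2657.571328 kbps -> 2657.57 kbps (2 dp)

2657.57


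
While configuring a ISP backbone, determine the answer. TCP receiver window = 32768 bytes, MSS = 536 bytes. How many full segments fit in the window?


Given: RWND = 32768 bytes, MSS = 536 bytes
Full segments = floor(RWND / MSS)
Full segments = floor(32768 / 536)
Full segments = floor(61.1343) = 61

61


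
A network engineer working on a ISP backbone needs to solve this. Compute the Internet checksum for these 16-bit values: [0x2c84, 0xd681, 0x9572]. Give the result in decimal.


Given words: [0x2c84, 0xd681, 0x9572]
Step 1: Sum all words
Raw sum = 11396 + 54913 + 38258 = 104567
Step 2: Fold carry: (39031 + 1) = 39032
One's complement = ~39032 & 0xFFFF = 26503

26503


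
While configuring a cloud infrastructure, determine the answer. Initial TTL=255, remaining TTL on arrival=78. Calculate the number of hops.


Given: initial TTL = 255, received TTL = 78
Hops = initial TTL - received TTL
Hops = 255 - 78 = 177

177


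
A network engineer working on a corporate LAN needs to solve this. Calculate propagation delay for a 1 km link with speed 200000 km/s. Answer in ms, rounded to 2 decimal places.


Given: distance = 1 km, speed = 200000 km/s
Delay = distance / speed = 1 / 200000 seconds
Delay in ms = 1 * 1000 / 200000
Delay = 0.0050 ms
Rounded to 2 dp = 0.01 ms

0.01


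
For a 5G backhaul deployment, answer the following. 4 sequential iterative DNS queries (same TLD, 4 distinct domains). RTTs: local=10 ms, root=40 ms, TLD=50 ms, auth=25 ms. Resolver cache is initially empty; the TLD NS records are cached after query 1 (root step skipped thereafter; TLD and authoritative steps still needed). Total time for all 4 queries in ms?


Lookup 1 (cold cache): local + root + TLD + auth = 10 + 40 + 50 + 25 = 125 ms
Lookups 2..4 (TLD NS cached -> skip root; new domain -> still ask TLD and auth): local + TLD + auth = 10 + 50 + 25 = 85 ms each
Remaining 3 lookups: 3 * 85 = 255 ms
Total = 125 + 255 = 380 ms

380


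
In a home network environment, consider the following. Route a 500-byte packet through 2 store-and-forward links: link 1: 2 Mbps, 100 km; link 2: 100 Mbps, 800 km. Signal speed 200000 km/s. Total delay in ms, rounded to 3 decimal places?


Packet = 500 bytes = 4000 bits. Store-and-forward: sum (t_trans + t_prop) per link.
Link 1: t_trans = 4000/(2*10^6) s = 2.0000 ms; t_prop = 100/200000 s = 0.5000 ms; subtotal = 2.5000 ms
Link 2: t_trans = 4000/(100*10^6) s = 0.0400 ms; t_prop = 800/200000 s = 4.0000 ms; subtotal = 4.0400 ms
End-to-end = 2.5000 + 4.0400 = 6.5400 ms -> 6.540 ms (3 dp)

6.540


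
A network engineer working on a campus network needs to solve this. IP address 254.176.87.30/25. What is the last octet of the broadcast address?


Given: IP = 254.176.87.30, prefix = /25
Host bits = 32 - 25 = 7
Network last octet = 30 AND mask = 0
Host part size = 2^7 - 1 = 127
Broadcast last octet = 0 OR 127 = 127

127


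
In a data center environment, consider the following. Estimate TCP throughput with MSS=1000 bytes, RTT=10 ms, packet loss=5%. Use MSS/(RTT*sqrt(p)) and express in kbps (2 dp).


Given: MSS = 1000 bytes, RTT = 10 ms, loss = 5%
RTT in seconds = 10 / 1000 = 0.01
Loss rate = 5% = 0.05
sqrt(loss) = sqrt(0.05) = 0.223606797750
Throughput (bytes/s) = 1000 / (0.01 * 0.223606797750) = 447213.5955
Throughput (kbps) = 447213.5955 * 8 / 1000 = 3577.708764 -> 3577.71 kbps (2 dp)

3577.71


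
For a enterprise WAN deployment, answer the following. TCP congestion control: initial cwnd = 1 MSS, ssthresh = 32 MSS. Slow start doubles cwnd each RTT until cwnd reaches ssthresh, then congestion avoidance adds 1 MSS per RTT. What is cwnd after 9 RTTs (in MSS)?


RTT 0: cwnd = 1 MSS (initial)
RTT 1: cwnd = 2 MSS (slow start, doubled)
RTT 2: cwnd = 4 MSS (slow start, doubled)
RTT 3: cwnd = 8 MSS (slow start, doubled)
RTT 4: cwnd = 16 MSS (slow start, doubled)
RTT 5: cwnd = 32 MSS (slow start, doubled)
RTT 6: cwnd = 33 MSS (congestion avoidance, +1)
RTT 7: cwnd = 34 MSS (congestion avoidance, +1)
RTT 8: cwnd = 35 MSS (congestion avoidance, +1)
RTT 9: cwnd = 36 MSS (congestion avoidance, +1)

36


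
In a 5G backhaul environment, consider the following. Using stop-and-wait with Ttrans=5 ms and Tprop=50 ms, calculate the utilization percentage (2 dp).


Given: Ttrans = 5 ms, Tprop = 50 ms
RTT = 2 * Tprop = 2 * 50 = 100 ms
U = Ttrans / (Ttrans + RTT)
U = 5 / (5 + 100)
U = 5 / 105 = 0.047619
U% = 4.76%

4.76


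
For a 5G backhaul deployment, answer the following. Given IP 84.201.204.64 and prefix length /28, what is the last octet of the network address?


Given: IP = 84.201.204.64, prefix = /28
Subnet mask = 255.255.255.240
Last octet of IP: 64
Last octet of mask: 240
Network last octet = 64 AND 240 = 64

64


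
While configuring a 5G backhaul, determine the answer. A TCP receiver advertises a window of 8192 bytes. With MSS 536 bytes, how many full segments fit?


Given: RWND = 8192 bytes, MSS = 536 bytes
Full segments = floor(RWND / MSS)
Full segments = floor(8192 / 536)
Full segments = floor(15.2836) = 15

15


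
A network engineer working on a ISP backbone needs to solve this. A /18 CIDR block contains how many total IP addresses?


Given: CIDR prefix /18
Host bits = 32 - 18 = 14
Total addresses = 2^14 = 16384

16384


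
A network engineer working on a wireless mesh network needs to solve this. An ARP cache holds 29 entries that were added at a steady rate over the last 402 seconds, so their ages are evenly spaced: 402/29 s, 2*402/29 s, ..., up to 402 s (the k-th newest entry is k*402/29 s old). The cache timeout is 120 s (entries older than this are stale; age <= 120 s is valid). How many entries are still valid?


Ages are k * 402/29 s for k = 1..29 (spacing = 13.8621 s).
Entry k is valid iff k * 402/29 <= 120 iff k <= 29 * 120 / 402 = 8.6567
n_valid = floor(8.6567) = 8
(n_stale = 29 - 8 = 21)

8


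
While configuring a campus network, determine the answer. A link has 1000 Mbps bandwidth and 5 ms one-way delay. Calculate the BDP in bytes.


Given: bandwidth = 1000 Mbps, delay = 5 ms
BDP in bits = 1000 * 10^6 * 5 / 1000
BDP in bits = 5000000
BDP in bytes = 5000000 / 8 = 625000

625000


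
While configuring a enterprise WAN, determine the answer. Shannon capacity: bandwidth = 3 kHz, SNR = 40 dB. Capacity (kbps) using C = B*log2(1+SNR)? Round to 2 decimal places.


Given: B = 3 kHz, SNR = 40 dB
SNR linear = 10^(40/10) = 10000
1 + SNR = 10001
log2(10001) = 13.2878566418
C = 3 * 1000 * 13.2878566418 = 39863.5699 bps
C = 39.863570 kbps -> 39.86 kbps (2 dp)

39.86


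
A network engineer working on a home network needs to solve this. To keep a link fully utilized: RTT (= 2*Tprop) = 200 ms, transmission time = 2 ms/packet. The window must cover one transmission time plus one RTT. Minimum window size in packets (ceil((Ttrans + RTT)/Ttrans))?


Given: Ttrans = 2 ms, RTT = 200 ms (= 2 * Tprop, Tprop = 100 ms)
Time until first ACK returns = Ttrans + RTT = 2 + 200 = 202 ms
Need W * Ttrans >= Ttrans + RTT  ->  W >= (Ttrans + RTT) / Ttrans
(Ttrans + RTT) / Ttrans = 202 / 2 = 101
W_min = ceil(101) = 101

101


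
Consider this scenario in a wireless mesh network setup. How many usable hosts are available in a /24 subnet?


Given: subnet mask /24
Host bits = 32 - 24 = 8
Total addresses = 2^8 = 256
Usable hosts = 256 - 2 (network + broadcast) = 254

254


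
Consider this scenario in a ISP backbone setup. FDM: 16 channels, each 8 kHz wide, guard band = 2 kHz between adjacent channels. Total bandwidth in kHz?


Given: 16 channels, 8 kHz each, guard = 2 kHz
Channel bandwidth = 16 * 8 = 128 kHz
Guard bands = 15 gaps * 2 kHz = 30 kHz
Total = 128 + 30 = 158 kHz

158


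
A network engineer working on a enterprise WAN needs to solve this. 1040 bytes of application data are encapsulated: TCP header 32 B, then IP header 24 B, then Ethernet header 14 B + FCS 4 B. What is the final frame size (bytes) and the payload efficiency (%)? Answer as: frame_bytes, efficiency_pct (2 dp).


TCP segment = 1040 + 32 = 1072 B
IP packet = 1072 + 24 = 1096 B
Ethernet frame = 1096 + 14 + 4 = 1114 B
Efficiency = app / frame = 1040 / 1114 = 0.933573 = 93.3573% -> 93.36% (2 dp)

1114, 93.36


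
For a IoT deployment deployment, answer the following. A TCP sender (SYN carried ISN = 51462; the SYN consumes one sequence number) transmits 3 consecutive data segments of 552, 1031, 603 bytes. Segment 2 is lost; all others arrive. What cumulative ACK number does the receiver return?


SYN uses sequence number 51462; first data byte = ISN + 1 = 51463.
Segment 1: SEQ = 51463, len = 552 B, covers [51463, 52014]
Segment 2: SEQ = 52015, len = 1031 B, covers [52015, 53045] [LOST]
Segment 3: SEQ = 53046, len = 603 B, covers [53046, 53648]
In-order data received: bytes [51463, 52014] (segments 1..1).
Segment 2 missing -> gap begins at byte 52015; later segments buffered out of order.
Cumulative ACK = next expected in-order byte = 51463 + 552 = 52015

52015


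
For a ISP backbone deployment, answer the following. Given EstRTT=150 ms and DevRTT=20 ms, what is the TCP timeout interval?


Given: EstRTT = 150 ms, DevRTT = 20 ms
Timeout = EstRTT + 4 * DevRTT
4 * DevRTT = 4 * 20 = 80
Timeout = 150 + 80 = 230 ms

230


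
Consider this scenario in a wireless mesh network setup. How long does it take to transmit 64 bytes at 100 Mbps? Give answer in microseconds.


Given: packet = 64 bytes, bandwidth = 100 Mbps
Packet in bits = 64 * 8 = 512 bits
Bandwidth = 100 * 10^6 = 100000000 bps
Time = 512 / 100000000 seconds
Time in us = 512 * 10^6 / 100000000 = 5.12

5.12


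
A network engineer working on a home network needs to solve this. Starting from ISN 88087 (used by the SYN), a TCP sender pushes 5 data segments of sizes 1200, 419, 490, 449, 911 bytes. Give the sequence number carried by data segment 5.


The SYN occupies sequence number ISN = 88087, so the first data byte is ISN + 1 = 88088.
SEQ of data segment i = (ISN + 1) + sum of payload sizes of segments 1..i-1.
Segment 1: SEQ = 88088, payload = 1200 bytes
Segment 2: SEQ = 89288, payload = 419 bytes
Segment 3: SEQ = 89707, payload = 490 bytes
Segment 4: SEQ = 90197, payload = 449 bytes
Segment 5: SEQ = 90646, payload = 911 bytes
SEQ of segment 5 = 88088 + 1200 + 419 + 490 + 449 = 90646

90646


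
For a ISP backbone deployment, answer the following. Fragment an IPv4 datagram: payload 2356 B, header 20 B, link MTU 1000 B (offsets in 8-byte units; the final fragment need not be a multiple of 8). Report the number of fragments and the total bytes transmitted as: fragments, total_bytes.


Max data per non-final fragment = floor((MTU - header)/8)*8 = floor((1000 - 20)/8)*8 = floor(980/8)*8 = 976 B
Final fragment needs no 8-byte alignment: it can carry up to MTU - header = 980 B
Non-final fragments needed = ceil((payload - 980) / 976) = ceil(1376/976) = ceil(1.4098) = 2
Number of fragments = 2 + 1 = 3
Fragment sizes (data): 2 * 976 B + 404 B (last, 404 <= 980 OK)
Total bytes sent = payload + n_frags * header = 2356 + 3*20 = 2356 + 60 = 2416 B

3, 2416


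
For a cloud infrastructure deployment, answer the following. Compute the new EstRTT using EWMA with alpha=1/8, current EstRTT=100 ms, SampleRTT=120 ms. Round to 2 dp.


Given: EstRTT = 100 ms, SampleRTT = 120 ms, alpha = 1/8
New EstRTT = (1 - alpha) * EstRTT + alpha * SampleRTT
(7/8) * 100 = 87.5
(1/8) * 120 = 15
New EstRTT = 87.5 + 15 = 102.5 ms -> 102.50 ms (2 dp)

102.50


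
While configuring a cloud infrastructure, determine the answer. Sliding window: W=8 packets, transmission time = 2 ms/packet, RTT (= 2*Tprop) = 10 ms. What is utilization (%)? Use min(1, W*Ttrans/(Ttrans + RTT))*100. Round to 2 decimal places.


Given: W = 8, Ttrans = 2 ms, RTT = 10 ms (= 2 * Tprop, Tprop = 5 ms)
Cycle time = Ttrans + RTT = 2 + 10 = 12 ms (first packet sent until its ACK returns)
W * Ttrans = 8 * 2 = 16 ms of sending per cycle
W * Ttrans / (Ttrans + RTT) = 16 / 12 = 1.333333
U = min(1, 1.333333) = 1.000000
U% = 100.00%

100.00


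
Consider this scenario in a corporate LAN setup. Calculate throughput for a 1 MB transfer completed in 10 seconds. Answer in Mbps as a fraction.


Given: file = 1 MB, time = 10 s
File in Mb = 1 * 8 = 8 Mb
Throughput = 8 / 10 Mbps
Throughput = 4/5 Mbps

4/5


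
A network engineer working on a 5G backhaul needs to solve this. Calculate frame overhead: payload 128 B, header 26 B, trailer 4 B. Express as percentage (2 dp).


Given: payload = 128 B, header = 26 B, trailer = 4 B
Overhead bytes = header + trailer = 26 + 4 = 30
Total frame = payload + overhead = 128 + 30 = 158
Overhead % = 30 / 158 * 100 = 18.9873% -> 18.99% (2 dp)

18.99


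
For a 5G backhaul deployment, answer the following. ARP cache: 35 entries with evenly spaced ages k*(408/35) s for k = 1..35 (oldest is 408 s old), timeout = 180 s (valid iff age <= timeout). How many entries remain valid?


Ages are k * 408/35 s for k = 1..35 (spacing = 11.6571 s).
Entry k is valid iff k * 408/35 <= 180 iff k <= 35 * 180 / 408 = 15.4412
n_valid = floor(15.4412) = 15
(n_stale = 35 - 15 = 20)

15


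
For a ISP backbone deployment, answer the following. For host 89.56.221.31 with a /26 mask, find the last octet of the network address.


Given: IP = 89.56.221.31, prefix = /26
Subnet mask = 255.255.255.192
Last octet of IP: 31
Last octet of mask: 192
Network last octet = 31 AND 192 = 0

0


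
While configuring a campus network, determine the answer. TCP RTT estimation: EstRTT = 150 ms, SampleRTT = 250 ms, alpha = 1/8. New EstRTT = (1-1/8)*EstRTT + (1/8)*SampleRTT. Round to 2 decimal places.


Given: EstRTT = 150 ms, SampleRTT = 250 ms, alpha = 1/8
New EstRTT = (1 - alpha) * EstRTT + alpha * SampleRTT
(7/8) * 150 = 131.25
(1/8) * 250 = 31.25
New EstRTT = 131.25 + 31.25 = 162.5 ms -> 162.50 ms (2 dp)

162.50


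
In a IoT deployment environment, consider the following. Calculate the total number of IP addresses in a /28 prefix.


Given: CIDR prefix /28
Host bits = 32 - 28 = 4
Total addresses = 2^4 = 16

16


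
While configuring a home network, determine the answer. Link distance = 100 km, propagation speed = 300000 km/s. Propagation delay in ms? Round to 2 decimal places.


Given: distance = 100 km, speed = 300000 km/s
Delay = distance / speed = 100 / 300000 seconds
Delay in ms = 100 * 1000 / 300000
Delay = 0.3333 ms
Rounded to 2 dp = 0.33 ms

0.33


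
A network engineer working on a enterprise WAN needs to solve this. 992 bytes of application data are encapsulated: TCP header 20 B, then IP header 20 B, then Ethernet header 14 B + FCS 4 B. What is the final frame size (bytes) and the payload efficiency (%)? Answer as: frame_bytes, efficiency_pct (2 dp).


TCP segment = 992 + 20 = 1012 B
IP packet = 1012 + 20 = 1032 B
Ethernet frame = 1032 + 14 + 4 = 1050 B
Efficiency = app / frame = 992 / 1050 = 0.944762 = 94.4762% -> 94.48% (2 dp)

1050, 94.48


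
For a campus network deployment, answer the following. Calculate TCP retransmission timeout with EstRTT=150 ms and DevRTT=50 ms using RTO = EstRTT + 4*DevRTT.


Given: EstRTT = 150 ms, DevRTT = 50 ms
Timeout = EstRTT + 4 * DevRTT
4 * DevRTT = 4 * 50 = 200
Timeout = 150 + 200 = 350 ms

350


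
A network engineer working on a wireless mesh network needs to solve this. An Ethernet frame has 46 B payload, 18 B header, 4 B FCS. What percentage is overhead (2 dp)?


Given: payload = 46 B, header = 18 B, trailer = 4 B
Overhead bytes = header + trailer = 18 + 4 = 22
Total frame = payload + overhead = 46 + 22 = 68
Overhead % = 22 / 68 * 100 = 32.3529% -> 32.35% (2 dp)

32.35


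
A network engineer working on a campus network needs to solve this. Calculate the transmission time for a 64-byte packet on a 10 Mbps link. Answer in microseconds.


Given: packet = 64 bytes, bandwidth = 10 Mbps
Packet in bits = 64 * 8 = 512 bits
Bandwidth = 10 * 10^6 = 10000000 bps
Time = 512 / 10000000 seconds
Time in us = 512 * 10^6 / 10000000 = 51.2

51.2


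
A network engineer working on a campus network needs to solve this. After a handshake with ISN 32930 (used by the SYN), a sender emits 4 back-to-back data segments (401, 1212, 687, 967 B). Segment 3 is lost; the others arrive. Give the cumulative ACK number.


SYN uses sequence number 32930; first data byte = ISN + 1 = 32931.
Segment 1: SEQ = 32931, len = 401 B, covers [32931, 33331]
Segment 2: SEQ = 33332, len = 1212 B, covers [33332, 34543]
Segment 3: SEQ = 34544, len = 687 B, covers [34544, 35230] [LOST]
Segment 4: SEQ = 35231, len = 967 B, covers [35231, 36197]
In-order data received: bytes [32931, 34543] (segments 1..2).
Segment 3 missing -> gap begins at byte 34544; later segments buffered out of order.
Cumulative ACK = next expected in-order byte = 32931 + 401 + 1212 = 34544

34544


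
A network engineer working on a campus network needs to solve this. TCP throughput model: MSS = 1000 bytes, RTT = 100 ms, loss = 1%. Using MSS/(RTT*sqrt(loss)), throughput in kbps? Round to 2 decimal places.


Given: MSS = 1000 bytes, RTT = 100 ms, loss = 1%
RTT in seconds = 100 / 1000 = 0.1
Loss rate = 1% = 0.01
sqrt(loss) = sqrt(0.01) = 0.1
Throughput (bytes/s) = 1000 / (0.1 * 0.1) = 100000.0000
Throughput (kbps) = 100000.0000 * 8 / 1000 = 800.000000 -> 800.00 kbps (2 dp)

800.00


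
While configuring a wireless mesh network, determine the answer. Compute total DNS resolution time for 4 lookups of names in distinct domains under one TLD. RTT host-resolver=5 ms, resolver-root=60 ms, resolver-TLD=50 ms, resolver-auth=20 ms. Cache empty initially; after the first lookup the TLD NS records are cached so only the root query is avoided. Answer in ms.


Lookup 1 (cold cache): local + root + TLD + auth = 5 + 60 + 50 + 20 = 135 ms
Lookups 2..4 (TLD NS cached -> skip root; new domain -> still ask TLD and auth): local + TLD + auth = 5 + 50 + 20 = 75 ms each
Remaining 3 lookups: 3 * 75 = 225 ms
Total = 135 + 225 = 360 ms

360


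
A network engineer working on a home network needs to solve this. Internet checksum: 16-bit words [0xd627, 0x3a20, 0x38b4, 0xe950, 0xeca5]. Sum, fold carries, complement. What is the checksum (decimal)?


Given words: [0xd627, 0x3a20, 0x38b4, 0xe950, 0xeca5]
Step 1: Sum all words
Raw sum = 54823 + 14880 + 14516 + 59728 + 60581 = 204528
Step 2: Fold carry: (7920 + 3) = 7923
One's complement = ~7923 & 0xFFFF = 57612

57612


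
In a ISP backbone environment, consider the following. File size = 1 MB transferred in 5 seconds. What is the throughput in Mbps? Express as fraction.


Given: file = 1 MB, time = 5 s
File in Mb = 1 * 8 = 8 Mb
Throughput = 8 / 5 Mbps
Throughput = 8/5 Mbps

8/5


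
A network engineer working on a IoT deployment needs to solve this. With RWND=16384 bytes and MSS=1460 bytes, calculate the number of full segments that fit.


Given: RWND = 16384 bytes, MSS = 1460 bytes
Full segments = floor(RWND / MSS)
Full segments = floor(16384 / 1460)
Full segments = floor(11.2219) = 11

11


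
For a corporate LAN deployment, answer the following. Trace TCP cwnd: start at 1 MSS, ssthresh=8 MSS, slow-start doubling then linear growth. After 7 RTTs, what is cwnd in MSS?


RTT 0: cwnd = 1 MSS (initial)
RTT 1: cwnd = 2 MSS (slow start, doubled)
RTT 2: cwnd = 4 MSS (slow start, doubled)
RTT 3: cwnd = 8 MSS (slow start, doubled)
RTT 4: cwnd = 9 MSS (congestion avoidance, +1)
RTT 5: cwnd = 10 MSS (congestion avoidance, +1)
RTT 6: cwnd = 11 MSS (congestion avoidance, +1)
RTT 7: cwnd = 12 MSS (congestion avoidance, +1)

12


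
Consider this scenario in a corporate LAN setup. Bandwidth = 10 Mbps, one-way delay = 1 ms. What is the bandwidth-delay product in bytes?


Given: bandwidth = 10 Mbps, delay = 1 ms
BDP in bits = 10 * 10^6 * 1 / 1000
BDP in bits = 10000
BDP in bytes = 10000 / 8 = 1250

1250


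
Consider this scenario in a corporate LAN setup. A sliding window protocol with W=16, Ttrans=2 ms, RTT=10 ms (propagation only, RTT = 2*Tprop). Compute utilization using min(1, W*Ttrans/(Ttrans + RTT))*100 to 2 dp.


Given: W = 16, Ttrans = 2 ms, RTT = 10 ms (= 2 * Tprop, Tprop = 5 ms)
Cycle time = Ttrans + RTT = 2 + 10 = 12 ms (first packet sent until its ACK returns)
W * Ttrans = 16 * 2 = 32 ms of sending per cycle
W * Ttrans / (Ttrans + RTT) = 32 / 12 = 2.666667
U = min(1, 2.666667) = 1.000000
U% = 100.00%

100.00


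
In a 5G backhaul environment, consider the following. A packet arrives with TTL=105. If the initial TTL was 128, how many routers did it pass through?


Given: initial TTL = 128, received TTL = 105
Hops = initial TTL - received TTL
Hops = 128 - 105 = 23

23


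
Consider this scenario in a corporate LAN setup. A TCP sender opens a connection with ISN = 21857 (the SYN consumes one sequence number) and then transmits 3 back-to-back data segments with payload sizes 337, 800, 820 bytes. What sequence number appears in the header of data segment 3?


The SYN occupies sequence number ISN = 21857, so the first data byte is ISN + 1 = 21858.
SEQ of data segment i = (ISN + 1) + sum of payload sizes of segments 1..i-1.
Segment 1: SEQ = 21858, payload = 337 bytes
Segment 2: SEQ = 22195, payload = 800 bytes
Segment 3: SEQ = 22995, payload = 820 bytes
SEQ of segment 3 = 21858 + 337 + 800 = 22995

22995


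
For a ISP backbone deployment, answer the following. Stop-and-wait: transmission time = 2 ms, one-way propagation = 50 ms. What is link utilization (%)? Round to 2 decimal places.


Given: Ttrans = 2 ms, Tprop = 50 ms
RTT = 2 * Tprop = 2 * 50 = 100 ms
U = Ttrans / (Ttrans + RTT)
U = 2 / (2 + 100)
U = 2 / 102 = 0.019608
U% = 1.96%

1.96


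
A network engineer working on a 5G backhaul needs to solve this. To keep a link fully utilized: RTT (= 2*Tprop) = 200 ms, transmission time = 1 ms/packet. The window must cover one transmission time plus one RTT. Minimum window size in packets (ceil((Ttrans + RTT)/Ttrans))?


Given: Ttrans = 1 ms, RTT = 200 ms (= 2 * Tprop, Tprop = 100 ms)
Time until first ACK returns = Ttrans + RTT = 1 + 200 = 201 ms
Need W * Ttrans >= Ttrans + RTT  ->  W >= (Ttrans + RTT) / Ttrans
(Ttrans + RTT) / Ttrans = 201 / 1 = 201
W_min = ceil(201) = 201

201


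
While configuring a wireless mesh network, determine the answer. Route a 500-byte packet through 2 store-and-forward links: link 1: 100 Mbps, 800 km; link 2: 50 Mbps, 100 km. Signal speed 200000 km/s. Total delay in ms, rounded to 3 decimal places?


Packet = 500 bytes = 4000 bits. Store-and-forward: sum (t_trans + t_prop) per link.
Link 1: t_trans = 4000/(100*10^6) s = 0.0400 ms; t_prop = 800/200000 s = 4.0000 ms; subtotal = 4.0400 ms
Link 2: t_trans = 4000/(50*10^6) s = 0.0800 ms; t_prop = 100/200000 s = 0.5000 ms; subtotal = 0.5800 ms
End-to-end = 4.0400 + 0.5800 = 4.6200 ms -> 4.620 ms (3 dp)

4.620


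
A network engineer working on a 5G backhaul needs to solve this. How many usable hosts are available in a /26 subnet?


Given: subnet mask /26
Host bits = 32 - 26 = 6
Total addresses = 2^6 = 64
Usable hosts = 64 - 2 (network + broadcast) = 62

62


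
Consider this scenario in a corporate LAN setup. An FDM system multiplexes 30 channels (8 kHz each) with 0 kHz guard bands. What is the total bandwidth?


Given: 30 channels, 8 kHz each, guard = 0 kHz
Channel bandwidth = 30 * 8 = 240 kHz
Guard bands = 29 gaps * 0 kHz = 0 kHz
Total = 240 + 0 = 240 kHz

240


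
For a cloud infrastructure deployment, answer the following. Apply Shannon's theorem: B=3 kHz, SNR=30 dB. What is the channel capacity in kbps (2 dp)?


Given: B = 3 kHz, SNR = 30 dB
SNR linear = 10^(30/10) = 1000
1 + SNR = 1001
log2(1001) = 9.9672262588
C = 3 * 1000 * 9.9672262588 = 29901.6788 bps
C = 29.901679 kbps -> 29.90 kbps (2 dp)

29.90


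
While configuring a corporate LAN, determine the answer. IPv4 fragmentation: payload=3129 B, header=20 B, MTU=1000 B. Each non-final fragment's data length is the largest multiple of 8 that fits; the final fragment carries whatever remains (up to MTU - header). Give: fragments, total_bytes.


Max data per non-final fragment = floor((MTU - header)/8)*8 = floor((1000 - 20)/8)*8 = floor(980/8)*8 = 976 B
Final fragment needs no 8-byte alignment: it can carry up to MTU - header = 980 B
Non-final fragments needed = ceil((payload - 980) / 976) = ceil(2149/976) = ceil(2.2018) = 3
Number of fragments = 3 + 1 = 4
Fragment sizes (data): 3 * 976 B + 201 B (last, 201 <= 980 OK)
Total bytes sent = payload + n_frags * header = 3129 + 4*20 = 3129 + 80 = 3209 B

4, 3209


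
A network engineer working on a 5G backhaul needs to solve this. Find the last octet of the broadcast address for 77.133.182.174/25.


Given: IP = 77.133.182.174, prefix = /25
Host bits = 32 - 25 = 7
Network last octet = 174 AND mask = 128
Host part size = 2^7 - 1 = 127
Broadcast last octet = 128 OR 127 = 255

255


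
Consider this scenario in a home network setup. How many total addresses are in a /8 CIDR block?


Given: CIDR prefix /8
Host bits = 32 - 8 = 24
Total addresses = 2^24 = 16777216

16777216


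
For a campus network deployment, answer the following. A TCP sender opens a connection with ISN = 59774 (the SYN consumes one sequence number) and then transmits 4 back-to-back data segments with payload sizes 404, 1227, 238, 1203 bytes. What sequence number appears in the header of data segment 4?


The SYN occupies sequence number ISN = 59774, so the first data byte is ISN + 1 = 59775.
SEQ of data segment i = (ISN + 1) + sum of payload sizes of segments 1..i-1.
Segment 1: SEQ = 59775, payload = 404 bytes
Segment 2: SEQ = 60179, payload = 1227 bytes
Segment 3: SEQ = 61406, payload = 238 bytes
Segment 4: SEQ = 61644, payload = 1203 bytes
SEQ of segment 4 = 59775 + 404 + 1227 + 238 = 61644

61644


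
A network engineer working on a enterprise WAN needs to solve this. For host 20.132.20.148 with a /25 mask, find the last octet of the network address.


Given: IP = 20.132.20.148, prefix = /25
Subnet mask = 255.255.255.128
Last octet of IP: 148
Last octet of mask: 128
Network last octet = 148 AND 128 = 128

128


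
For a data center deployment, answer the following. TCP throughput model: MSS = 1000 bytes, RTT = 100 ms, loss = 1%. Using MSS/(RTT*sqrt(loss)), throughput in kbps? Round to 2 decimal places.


Given: MSS = 1000 bytes, RTT = 100 ms, loss = 1%
RTT in seconds = 100 / 1000 = 0.1
Loss rate = 1% = 0.01
sqrt(loss) = sqrt(0.01) = 0.1
Throughput (bytes/s) = 1000 / (0.1 * 0.1) = 100000.0000
Throughput (kbps) = 100000.0000 * 8 / 1000 = 800.000000 -> 800.00 kbps (2 dp)

800.00


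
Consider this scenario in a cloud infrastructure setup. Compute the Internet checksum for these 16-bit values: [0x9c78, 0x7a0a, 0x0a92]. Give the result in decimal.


Given words: [0x9c78, 0x7a0a, 0x0a92]
Step 1: Sum all words
Raw sum = 40056 + 31242 + 2706 = 74004
Step 2: Fold carry: (8468 + 1) = 8469
One's complement = ~8469 & 0xFFFF = 57066

57066


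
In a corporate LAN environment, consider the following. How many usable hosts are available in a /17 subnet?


Given: subnet mask /17
Host bits = 32 - 17 = 15
Total addresses = 2^15 = 32768
Usable hosts = 32768 - 2 (network + broadcast) = 32766

32766


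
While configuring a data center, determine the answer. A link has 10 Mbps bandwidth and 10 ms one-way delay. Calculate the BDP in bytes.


Given: bandwidth = 10 Mbps, delay = 10 ms
BDP in bits = 10 * 10^6 * 10 / 1000
BDP in bits = 100000
BDP in bytes = 100000 / 8 = 12500

12500


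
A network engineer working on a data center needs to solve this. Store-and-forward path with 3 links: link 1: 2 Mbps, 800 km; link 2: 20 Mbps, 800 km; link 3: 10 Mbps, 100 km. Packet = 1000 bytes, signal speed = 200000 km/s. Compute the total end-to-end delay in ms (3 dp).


Packet = 1000 bytes = 8000 bits. Store-and-forward: sum (t_trans + t_prop) per link.
Link 1: t_trans = 8000/(2*10^6) s = 4.0000 ms; t_prop = 800/200000 s = 4.0000 ms; subtotal = 8.0000 ms
Link 2: t_trans = 8000/(20*10^6) s = 0.4000 ms; t_prop = 800/200000 s = 4.0000 ms; subtotal = 4.4000 ms
Link 3: t_trans = 8000/(10*10^6) s = 0.8000 ms; t_prop = 100/200000 s = 0.5000 ms; subtotal = 1.3000 ms
End-to-end = 8.0000 + 4.4000 + 1.3000 = 13.7000 ms -> 13.700 ms (3 dp)

13.700


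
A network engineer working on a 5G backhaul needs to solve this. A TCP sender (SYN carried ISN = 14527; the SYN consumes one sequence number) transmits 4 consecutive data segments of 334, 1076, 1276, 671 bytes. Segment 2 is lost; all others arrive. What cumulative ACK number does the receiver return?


SYN uses sequence number 14527; first data byte = ISN + 1 = 14528.
Segment 1: SEQ = 14528, len = 334 B, covers [14528, 14861]
Segment 2: SEQ = 14862, len = 1076 B, covers [14862, 15937] [LOST]
Segment 3: SEQ = 15938, len = 1276 B, covers [15938, 17213]
Segment 4: SEQ = 17214, len = 671 B, covers [17214, 17884]
In-order data received: bytes [14528, 14861] (segments 1..1).
Segment 2 missing -> gap begins at byte 14862; later segments buffered out of order.
Cumulative ACK = next expected in-order byte = 14528 + 334 = 14862

14862


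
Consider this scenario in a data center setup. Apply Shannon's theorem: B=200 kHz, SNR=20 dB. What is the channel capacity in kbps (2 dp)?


Given: B = 200 kHz, SNR = 20 dB
SNR linear = 10^(20/10) = 100
1 + SNR = 101
log2(101) = 6.6582114828
C = 200 * 1000 * 6.6582114828 = 1331642.2966 bps
C = 1331.642297 kbps -> 1331.64 kbps (2 dp)

1331.64


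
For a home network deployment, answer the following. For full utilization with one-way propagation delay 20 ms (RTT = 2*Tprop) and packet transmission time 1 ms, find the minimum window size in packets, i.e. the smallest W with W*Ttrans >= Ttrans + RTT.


Given: Ttrans = 1 ms, RTT = 40 ms (= 2 * Tprop, Tprop = 20 ms)
Time until first ACK returns = Ttrans + RTT = 1 + 40 = 41 ms
Need W * Ttrans >= Ttrans + RTT  ->  W >= (Ttrans + RTT) / Ttrans
(Ttrans + RTT) / Ttrans = 41 / 1 = 41
W_min = ceil(41) = 41

41


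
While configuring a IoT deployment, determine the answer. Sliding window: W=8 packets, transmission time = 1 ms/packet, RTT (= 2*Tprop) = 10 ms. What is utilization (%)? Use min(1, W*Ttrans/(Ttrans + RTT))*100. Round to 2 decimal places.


Given: W = 8, Ttrans = 1 ms, RTT = 10 ms (= 2 * Tprop, Tprop = 5 ms)
Cycle time = Ttrans + RTT = 1 + 10 = 11 ms (first packet sent until its ACK returns)
W * Ttrans = 8 * 1 = 8 ms of sending per cycle
W * Ttrans / (Ttrans + RTT) = 8 / 11 = 0.727273
U = min(1, 0.727273) = 0.727273
U% = 72.73%

72.73


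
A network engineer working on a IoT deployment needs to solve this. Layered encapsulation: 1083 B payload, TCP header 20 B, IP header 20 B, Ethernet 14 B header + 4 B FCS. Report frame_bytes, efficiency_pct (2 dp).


TCP segment = 1083 + 20 = 1103 B
IP packet = 1103 + 20 = 1123 B
Ethernet frame = 1123 + 14 + 4 = 1141 B
Efficiency = app / frame = 1083 / 1141 = 0.949167 = 94.9167% -> 94.92% (2 dp)

1141, 94.92


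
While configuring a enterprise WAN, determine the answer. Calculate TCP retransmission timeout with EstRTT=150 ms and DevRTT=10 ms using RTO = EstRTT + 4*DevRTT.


Given: EstRTT = 150 ms, DevRTT = 10 ms
Timeout = EstRTT + 4 * DevRTT
4 * DevRTT = 4 * 10 = 40
Timeout = 150 + 40 = 190 ms

190


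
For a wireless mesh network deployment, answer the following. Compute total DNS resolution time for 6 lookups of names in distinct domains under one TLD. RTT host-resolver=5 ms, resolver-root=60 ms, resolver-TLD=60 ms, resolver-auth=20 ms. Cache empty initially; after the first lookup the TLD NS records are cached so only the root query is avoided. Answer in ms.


Lookup 1 (cold cache): local + root + TLD + auth = 5 + 60 + 60 + 20 = 145 ms
Lookups 2..6 (TLD NS cached -> skip root; new domain -> still ask TLD and auth): local + TLD + auth = 5 + 60 + 20 = 85 ms each
Remaining 5 lookups: 5 * 85 = 425 ms
Total = 145 + 425 = 570 ms

570
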